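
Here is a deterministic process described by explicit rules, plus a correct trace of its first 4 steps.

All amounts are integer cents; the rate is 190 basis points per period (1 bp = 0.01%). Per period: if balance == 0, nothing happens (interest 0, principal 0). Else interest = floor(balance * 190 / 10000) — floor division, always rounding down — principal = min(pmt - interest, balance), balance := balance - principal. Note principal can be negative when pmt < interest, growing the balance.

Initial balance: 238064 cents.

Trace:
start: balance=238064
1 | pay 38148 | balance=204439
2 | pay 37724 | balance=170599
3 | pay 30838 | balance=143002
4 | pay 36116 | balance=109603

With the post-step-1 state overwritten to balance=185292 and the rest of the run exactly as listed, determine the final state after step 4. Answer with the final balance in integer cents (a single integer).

89343

state after step 1 := balance=185292
2 | pay 37724 | balance=151088
3 | pay 30838 | balance=123120
4 | pay 36116 | balance=89343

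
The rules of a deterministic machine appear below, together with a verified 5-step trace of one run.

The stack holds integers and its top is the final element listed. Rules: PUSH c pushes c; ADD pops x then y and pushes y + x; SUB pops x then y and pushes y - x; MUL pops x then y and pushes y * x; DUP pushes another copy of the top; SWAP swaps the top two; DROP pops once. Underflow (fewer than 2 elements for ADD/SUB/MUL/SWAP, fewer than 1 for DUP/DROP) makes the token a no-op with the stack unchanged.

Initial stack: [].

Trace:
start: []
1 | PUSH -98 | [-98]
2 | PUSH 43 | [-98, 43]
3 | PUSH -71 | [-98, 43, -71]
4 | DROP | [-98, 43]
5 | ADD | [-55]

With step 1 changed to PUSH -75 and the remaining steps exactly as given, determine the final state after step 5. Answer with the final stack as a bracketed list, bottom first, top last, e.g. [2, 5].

[-32]

(re-executing from step 1 with the substitution; state before step 1: [])
1 | PUSH -75 | [-75]
2 | PUSH 43 | [-75, 43]
3 | PUSH -71 | [-75, 43, -71]
4 | DROP | [-75, 43]
5 | ADD | [-32]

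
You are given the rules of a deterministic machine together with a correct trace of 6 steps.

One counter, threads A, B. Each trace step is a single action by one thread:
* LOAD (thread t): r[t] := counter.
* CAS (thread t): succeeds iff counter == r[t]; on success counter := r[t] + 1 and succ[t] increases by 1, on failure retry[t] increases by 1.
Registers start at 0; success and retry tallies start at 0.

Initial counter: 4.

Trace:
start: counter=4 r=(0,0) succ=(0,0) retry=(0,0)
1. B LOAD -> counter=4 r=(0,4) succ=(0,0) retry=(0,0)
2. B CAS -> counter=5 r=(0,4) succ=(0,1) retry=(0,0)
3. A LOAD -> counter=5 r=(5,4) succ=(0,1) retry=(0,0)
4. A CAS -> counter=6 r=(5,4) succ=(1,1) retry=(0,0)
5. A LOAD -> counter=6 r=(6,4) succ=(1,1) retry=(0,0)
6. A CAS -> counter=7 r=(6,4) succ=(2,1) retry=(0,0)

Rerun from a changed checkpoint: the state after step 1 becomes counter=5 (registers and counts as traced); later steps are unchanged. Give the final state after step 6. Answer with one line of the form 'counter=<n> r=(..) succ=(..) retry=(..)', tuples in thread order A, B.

counter=7 r=(6,4) succ=(2,0) retry=(0,1)

state after step 1 := counter=5 r=(0,4) succ=(0,0) retry=(0,0)
2. B CAS -> counter=5 r=(0,4) succ=(0,0) retry=(0,1)
3. A LOAD -> counter=5 r=(5,4) succ=(0,0) retry=(0,1)
4. A CAS -> counter=6 r=(5,4) succ=(1,0) retry=(0,1)
5. A LOAD -> counter=6 r=(6,4) succ=(1,0) retry=(0,1)
6. A CAS -> counter=7 r=(6,4) succ=(2,0) retry=(0,1)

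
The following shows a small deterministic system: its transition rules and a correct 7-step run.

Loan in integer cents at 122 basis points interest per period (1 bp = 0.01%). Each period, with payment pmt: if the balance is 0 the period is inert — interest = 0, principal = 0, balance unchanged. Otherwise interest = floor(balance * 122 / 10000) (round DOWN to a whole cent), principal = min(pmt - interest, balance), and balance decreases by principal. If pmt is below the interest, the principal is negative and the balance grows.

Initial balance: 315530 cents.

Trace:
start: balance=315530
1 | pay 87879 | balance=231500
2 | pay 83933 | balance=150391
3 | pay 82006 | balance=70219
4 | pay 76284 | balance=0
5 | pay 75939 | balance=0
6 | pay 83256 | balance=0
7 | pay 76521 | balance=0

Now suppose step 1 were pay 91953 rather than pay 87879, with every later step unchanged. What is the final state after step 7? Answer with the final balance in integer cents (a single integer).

(re-executing from step 1 with the substitution; state before step 1: balance=315530)
1 | pay 91953 | balance=227426
2 | pay 83933 | balance=146267
3 | pay 82006 | balance=66045
4 | pay 76284 | balance=0
5 | pay 75939 | balance=0
6 | pay 83256 | balance=0
7 | pay 76521 | balance=0

0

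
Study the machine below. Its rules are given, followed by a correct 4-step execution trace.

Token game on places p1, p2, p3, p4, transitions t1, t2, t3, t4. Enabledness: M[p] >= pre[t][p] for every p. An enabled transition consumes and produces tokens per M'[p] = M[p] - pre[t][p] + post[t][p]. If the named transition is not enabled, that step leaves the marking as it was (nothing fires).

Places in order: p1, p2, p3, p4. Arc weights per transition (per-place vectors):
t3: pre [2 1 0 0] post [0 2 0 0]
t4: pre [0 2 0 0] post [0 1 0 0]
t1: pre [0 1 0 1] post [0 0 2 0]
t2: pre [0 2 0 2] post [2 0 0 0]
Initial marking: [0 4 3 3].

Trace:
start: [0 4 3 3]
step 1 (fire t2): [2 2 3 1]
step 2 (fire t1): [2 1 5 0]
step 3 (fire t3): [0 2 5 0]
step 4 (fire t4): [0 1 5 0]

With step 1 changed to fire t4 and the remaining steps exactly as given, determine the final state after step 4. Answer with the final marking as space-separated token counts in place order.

0 1 5 2

(re-executing from step 1 with the substitution; state before step 1: [0 4 3 3])
step 1 (fire t4): [0 3 3 3]
step 2 (fire t1): [0 2 5 2]
step 3 (fire t3): [0 2 5 2]
step 4 (fire t4): [0 1 5 2]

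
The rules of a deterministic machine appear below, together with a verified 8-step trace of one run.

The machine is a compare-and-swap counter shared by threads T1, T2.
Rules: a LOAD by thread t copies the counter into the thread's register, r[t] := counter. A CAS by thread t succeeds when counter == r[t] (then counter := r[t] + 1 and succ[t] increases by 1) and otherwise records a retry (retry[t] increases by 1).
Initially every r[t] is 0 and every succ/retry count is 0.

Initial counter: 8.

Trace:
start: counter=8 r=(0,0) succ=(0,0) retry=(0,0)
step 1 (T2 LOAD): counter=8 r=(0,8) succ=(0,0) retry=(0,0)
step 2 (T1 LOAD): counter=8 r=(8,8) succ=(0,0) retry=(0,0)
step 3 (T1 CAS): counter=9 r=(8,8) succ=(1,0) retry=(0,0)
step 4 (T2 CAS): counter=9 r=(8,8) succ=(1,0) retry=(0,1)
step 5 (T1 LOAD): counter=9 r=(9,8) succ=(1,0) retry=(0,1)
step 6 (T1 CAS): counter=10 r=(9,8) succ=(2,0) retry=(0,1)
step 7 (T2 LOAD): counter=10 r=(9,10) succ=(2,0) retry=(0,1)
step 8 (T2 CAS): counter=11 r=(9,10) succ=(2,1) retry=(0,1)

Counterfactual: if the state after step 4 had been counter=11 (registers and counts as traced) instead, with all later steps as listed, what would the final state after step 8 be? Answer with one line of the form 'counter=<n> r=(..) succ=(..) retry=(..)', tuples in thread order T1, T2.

state after step 4 := counter=11 r=(8,8) succ=(1,0) retry=(0,1)
step 5 (T1 LOAD): counter=11 r=(11,8) succ=(1,0) retry=(0,1)
step 6 (T1 CAS): counter=12 r=(11,8) succ=(2,0) retry=(0,1)
step 7 (T2 LOAD): counter=12 r=(11,12) succ=(2,0) retry=(0,1)
step 8 (T2 CAS): counter=13 r=(11,12) succ=(2,1) retry=(0,1)

counter=13 r=(11,12) succ=(2,1) retry=(0,1)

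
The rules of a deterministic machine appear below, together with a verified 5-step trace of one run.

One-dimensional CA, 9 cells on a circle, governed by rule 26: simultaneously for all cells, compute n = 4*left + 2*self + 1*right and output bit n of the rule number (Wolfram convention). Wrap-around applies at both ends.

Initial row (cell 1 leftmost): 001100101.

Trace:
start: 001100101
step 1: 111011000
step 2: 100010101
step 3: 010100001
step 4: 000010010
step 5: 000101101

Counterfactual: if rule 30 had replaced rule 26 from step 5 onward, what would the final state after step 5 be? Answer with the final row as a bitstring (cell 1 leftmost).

(re-executing step 5 under rule 30; state before step 5: 000010010)
step 5: 000111111

000111111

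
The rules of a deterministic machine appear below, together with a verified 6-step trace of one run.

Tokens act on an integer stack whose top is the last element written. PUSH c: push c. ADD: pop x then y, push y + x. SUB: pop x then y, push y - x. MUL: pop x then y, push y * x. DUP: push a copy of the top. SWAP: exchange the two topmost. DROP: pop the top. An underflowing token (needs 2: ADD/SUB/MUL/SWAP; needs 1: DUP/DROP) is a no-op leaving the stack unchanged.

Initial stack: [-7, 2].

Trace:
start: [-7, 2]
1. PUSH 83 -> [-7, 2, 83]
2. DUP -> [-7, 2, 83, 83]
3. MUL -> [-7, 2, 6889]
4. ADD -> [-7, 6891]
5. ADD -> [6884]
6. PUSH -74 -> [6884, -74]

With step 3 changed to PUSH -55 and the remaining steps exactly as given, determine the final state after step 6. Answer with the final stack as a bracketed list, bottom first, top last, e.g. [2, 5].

(re-executing from step 3 with the substitution; state before step 3: [-7, 2, 83, 83])
3. PUSH -55 -> [-7, 2, 83, 83, -55]
4. ADD -> [-7, 2, 83, 28]
5. ADD -> [-7, 2, 111]
6. PUSH -74 -> [-7, 2, 111, -74]

[-7, 2, 111, -74]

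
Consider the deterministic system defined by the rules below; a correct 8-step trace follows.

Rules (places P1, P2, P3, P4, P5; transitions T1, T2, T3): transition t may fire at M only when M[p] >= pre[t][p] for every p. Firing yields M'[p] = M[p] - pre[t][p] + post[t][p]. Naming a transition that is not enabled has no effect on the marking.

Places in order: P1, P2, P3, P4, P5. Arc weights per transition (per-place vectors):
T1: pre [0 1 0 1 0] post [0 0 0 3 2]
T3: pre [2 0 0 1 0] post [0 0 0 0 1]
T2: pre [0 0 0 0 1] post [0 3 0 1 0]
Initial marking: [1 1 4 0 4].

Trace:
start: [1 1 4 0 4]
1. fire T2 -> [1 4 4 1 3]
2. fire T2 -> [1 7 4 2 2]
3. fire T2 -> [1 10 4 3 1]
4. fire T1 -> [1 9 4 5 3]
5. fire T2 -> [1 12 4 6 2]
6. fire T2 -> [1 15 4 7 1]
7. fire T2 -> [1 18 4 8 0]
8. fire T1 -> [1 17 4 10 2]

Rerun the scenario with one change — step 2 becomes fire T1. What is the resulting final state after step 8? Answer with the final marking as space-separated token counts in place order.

1 13 4 11 5

(re-executing from step 2 with the substitution; state before step 2: [1 4 4 1 3])
2. fire T1 -> [1 3 4 3 5]
3. fire T2 -> [1 6 4 4 4]
4. fire T1 -> [1 5 4 6 6]
5. fire T2 -> [1 8 4 7 5]
6. fire T2 -> [1 11 4 8 4]
7. fire T2 -> [1 14 4 9 3]
8. fire T1 -> [1 13 4 11 5]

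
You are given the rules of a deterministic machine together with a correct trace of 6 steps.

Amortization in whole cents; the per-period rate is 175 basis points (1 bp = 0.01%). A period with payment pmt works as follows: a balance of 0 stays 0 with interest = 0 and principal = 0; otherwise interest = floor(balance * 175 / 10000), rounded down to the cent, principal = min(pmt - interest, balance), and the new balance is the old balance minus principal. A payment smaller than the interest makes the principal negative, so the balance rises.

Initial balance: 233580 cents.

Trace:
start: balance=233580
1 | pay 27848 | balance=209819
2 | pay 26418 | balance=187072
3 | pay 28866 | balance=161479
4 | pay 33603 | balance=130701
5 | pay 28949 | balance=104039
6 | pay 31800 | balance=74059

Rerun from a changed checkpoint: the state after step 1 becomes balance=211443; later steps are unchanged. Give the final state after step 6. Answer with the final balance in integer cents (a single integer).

75832

state after step 1 := balance=211443
2 | pay 26418 | balance=188725
3 | pay 28866 | balance=163161
4 | pay 33603 | balance=132413
5 | pay 28949 | balance=105781
6 | pay 31800 | balance=75832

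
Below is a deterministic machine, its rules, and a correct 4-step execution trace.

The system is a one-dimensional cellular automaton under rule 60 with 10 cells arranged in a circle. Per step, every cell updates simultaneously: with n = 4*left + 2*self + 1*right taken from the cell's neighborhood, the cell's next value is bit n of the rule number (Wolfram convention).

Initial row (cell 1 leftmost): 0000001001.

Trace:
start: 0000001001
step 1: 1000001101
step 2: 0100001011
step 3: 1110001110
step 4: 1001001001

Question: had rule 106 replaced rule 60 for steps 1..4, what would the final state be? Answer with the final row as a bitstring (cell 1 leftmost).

0010010000

(re-executing steps 1..4 under rule 106; state before step 1: 0000001001)
step 1: 0000010010
step 2: 0000100100
step 3: 0001001000
step 4: 0010010000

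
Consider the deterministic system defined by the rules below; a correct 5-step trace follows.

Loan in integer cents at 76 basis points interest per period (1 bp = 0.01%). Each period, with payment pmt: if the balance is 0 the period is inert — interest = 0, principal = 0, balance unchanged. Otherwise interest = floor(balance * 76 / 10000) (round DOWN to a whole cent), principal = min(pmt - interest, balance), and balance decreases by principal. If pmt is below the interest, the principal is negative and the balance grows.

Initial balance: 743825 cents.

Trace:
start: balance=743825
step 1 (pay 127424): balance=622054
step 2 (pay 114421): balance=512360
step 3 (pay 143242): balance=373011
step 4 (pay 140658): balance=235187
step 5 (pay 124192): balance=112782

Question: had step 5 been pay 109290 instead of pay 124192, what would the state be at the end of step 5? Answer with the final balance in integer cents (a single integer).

127684

(re-executing from step 5 with the substitution; state before step 5: balance=235187)
step 5 (pay 109290): balance=127684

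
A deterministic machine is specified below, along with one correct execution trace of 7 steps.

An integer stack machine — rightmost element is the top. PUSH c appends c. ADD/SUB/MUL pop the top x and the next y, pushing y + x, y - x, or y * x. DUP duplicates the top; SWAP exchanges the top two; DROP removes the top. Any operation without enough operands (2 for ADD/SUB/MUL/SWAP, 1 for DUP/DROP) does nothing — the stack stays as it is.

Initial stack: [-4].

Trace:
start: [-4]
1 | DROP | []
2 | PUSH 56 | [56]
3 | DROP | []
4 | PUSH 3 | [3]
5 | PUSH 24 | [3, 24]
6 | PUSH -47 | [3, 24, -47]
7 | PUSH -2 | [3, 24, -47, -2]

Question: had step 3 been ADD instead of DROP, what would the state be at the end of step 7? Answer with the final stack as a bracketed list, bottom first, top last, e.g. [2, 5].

[56, 3, 24, -47, -2]

(re-executing from step 3 with the substitution; state before step 3: [56])
3 | ADD | [56]
4 | PUSH 3 | [56, 3]
5 | PUSH 24 | [56, 3, 24]
6 | PUSH -47 | [56, 3, 24, -47]
7 | PUSH -2 | [56, 3, 24, -47, -2]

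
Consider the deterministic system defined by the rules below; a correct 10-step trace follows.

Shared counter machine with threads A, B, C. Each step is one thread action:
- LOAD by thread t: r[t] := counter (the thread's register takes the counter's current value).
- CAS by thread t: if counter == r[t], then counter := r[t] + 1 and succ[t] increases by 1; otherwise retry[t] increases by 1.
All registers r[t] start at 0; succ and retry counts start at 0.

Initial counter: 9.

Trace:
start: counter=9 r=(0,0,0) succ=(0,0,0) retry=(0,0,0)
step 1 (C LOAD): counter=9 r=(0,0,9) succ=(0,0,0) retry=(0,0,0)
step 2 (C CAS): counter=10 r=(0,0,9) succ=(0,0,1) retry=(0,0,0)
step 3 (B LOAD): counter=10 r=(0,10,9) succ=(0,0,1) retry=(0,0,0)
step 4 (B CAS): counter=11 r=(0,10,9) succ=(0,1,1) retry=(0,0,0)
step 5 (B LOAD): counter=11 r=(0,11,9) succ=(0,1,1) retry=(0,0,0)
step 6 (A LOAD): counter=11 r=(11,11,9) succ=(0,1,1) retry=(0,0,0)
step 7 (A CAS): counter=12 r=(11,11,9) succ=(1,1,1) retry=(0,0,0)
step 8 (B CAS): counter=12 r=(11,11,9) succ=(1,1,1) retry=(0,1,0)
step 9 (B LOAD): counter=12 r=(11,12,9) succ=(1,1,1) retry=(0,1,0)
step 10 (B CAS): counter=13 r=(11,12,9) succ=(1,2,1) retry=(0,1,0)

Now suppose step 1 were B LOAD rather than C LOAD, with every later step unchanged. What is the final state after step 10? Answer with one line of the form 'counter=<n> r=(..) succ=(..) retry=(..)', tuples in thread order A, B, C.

counter=12 r=(10,11,0) succ=(1,2,0) retry=(0,1,1)

(re-executing from step 1 with the substitution; state before step 1: counter=9 r=(0,0,0) succ=(0,0,0) retry=(0,0,0))
step 1 (B LOAD): counter=9 r=(0,9,0) succ=(0,0,0) retry=(0,0,0)
step 2 (C CAS): counter=9 r=(0,9,0) succ=(0,0,0) retry=(0,0,1)
step 3 (B LOAD): counter=9 r=(0,9,0) succ=(0,0,0) retry=(0,0,1)
step 4 (B CAS): counter=10 r=(0,9,0) succ=(0,1,0) retry=(0,0,1)
step 5 (B LOAD): counter=10 r=(0,10,0) succ=(0,1,0) retry=(0,0,1)
step 6 (A LOAD): counter=10 r=(10,10,0) succ=(0,1,0) retry=(0,0,1)
step 7 (A CAS): counter=11 r=(10,10,0) succ=(1,1,0) retry=(0,0,1)
step 8 (B CAS): counter=11 r=(10,10,0) succ=(1,1,0) retry=(0,1,1)
step 9 (B LOAD): counter=11 r=(10,11,0) succ=(1,1,0) retry=(0,1,1)
step 10 (B CAS): counter=12 r=(10,11,0) succ=(1,2,0) retry=(0,1,1)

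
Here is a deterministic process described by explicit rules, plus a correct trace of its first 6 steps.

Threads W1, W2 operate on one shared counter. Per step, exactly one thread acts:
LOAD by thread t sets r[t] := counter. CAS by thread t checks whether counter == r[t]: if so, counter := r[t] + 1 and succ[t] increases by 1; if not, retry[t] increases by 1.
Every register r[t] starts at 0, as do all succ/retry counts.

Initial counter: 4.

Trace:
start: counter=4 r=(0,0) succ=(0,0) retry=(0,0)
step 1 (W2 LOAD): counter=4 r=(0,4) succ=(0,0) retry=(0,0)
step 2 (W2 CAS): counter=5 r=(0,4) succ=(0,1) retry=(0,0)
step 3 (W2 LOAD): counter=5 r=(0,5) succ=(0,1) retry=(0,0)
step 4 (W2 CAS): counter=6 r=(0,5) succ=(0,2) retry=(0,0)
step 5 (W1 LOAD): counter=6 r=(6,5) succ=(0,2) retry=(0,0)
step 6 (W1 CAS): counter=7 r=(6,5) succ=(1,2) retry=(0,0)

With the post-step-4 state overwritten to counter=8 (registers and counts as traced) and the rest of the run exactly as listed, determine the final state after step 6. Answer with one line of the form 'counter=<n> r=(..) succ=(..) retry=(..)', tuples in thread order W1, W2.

state after step 4 := counter=8 r=(0,5) succ=(0,2) retry=(0,0)
step 5 (W1 LOAD): counter=8 r=(8,5) succ=(0,2) retry=(0,0)
step 6 (W1 CAS): counter=9 r=(8,5) succ=(1,2) retry=(0,0)

counter=9 r=(8,5) succ=(1,2) retry=(0,0)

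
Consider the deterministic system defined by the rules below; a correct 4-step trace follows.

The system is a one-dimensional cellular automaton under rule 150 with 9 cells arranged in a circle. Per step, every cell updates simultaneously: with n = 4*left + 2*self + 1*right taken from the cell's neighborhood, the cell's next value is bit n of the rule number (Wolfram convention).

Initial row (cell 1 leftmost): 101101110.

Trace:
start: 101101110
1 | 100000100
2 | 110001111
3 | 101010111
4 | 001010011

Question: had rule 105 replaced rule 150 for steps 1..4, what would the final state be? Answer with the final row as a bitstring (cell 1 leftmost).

001010011

(re-executing steps 1..4 under rule 105; state before step 1: 101101110)
1 | 011111011
2 | 110001111
3 | 010101000
4 | 001010011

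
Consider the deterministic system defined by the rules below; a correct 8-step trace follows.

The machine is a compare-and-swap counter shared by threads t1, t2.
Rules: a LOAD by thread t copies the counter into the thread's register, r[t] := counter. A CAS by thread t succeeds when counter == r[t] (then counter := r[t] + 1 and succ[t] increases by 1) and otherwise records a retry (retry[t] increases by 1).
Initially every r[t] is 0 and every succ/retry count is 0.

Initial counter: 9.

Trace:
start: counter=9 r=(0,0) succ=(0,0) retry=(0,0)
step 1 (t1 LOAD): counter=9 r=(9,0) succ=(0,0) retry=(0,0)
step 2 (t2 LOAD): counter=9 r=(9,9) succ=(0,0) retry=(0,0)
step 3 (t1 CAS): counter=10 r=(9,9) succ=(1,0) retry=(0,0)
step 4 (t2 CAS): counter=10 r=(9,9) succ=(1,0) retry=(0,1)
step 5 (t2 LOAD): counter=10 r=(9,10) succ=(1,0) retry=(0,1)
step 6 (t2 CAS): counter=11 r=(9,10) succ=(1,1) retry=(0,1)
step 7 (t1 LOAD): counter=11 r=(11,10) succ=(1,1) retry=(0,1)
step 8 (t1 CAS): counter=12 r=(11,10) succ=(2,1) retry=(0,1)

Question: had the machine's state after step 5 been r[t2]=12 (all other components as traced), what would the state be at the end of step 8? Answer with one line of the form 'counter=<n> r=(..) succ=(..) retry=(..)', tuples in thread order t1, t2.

state after step 5 := counter=10 r=(9,12) succ=(1,0) retry=(0,1)
step 6 (t2 CAS): counter=10 r=(9,12) succ=(1,0) retry=(0,2)
step 7 (t1 LOAD): counter=10 r=(10,12) succ=(1,0) retry=(0,2)
step 8 (t1 CAS): counter=11 r=(10,12) succ=(2,0) retry=(0,2)

counter=11 r=(10,12) succ=(2,0) retry=(0,2)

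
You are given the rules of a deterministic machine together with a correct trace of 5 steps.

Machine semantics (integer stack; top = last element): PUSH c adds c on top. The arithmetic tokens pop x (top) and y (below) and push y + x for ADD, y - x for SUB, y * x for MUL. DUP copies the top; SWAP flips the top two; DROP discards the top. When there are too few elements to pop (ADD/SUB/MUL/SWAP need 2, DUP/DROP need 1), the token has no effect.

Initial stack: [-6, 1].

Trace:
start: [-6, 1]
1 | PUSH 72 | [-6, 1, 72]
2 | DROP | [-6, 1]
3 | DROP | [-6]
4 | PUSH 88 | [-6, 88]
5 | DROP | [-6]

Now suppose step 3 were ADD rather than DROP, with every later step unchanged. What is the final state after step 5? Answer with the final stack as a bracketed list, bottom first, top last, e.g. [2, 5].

[-5]

(re-executing from step 3 with the substitution; state before step 3: [-6, 1])
3 | ADD | [-5]
4 | PUSH 88 | [-5, 88]
5 | DROP | [-5]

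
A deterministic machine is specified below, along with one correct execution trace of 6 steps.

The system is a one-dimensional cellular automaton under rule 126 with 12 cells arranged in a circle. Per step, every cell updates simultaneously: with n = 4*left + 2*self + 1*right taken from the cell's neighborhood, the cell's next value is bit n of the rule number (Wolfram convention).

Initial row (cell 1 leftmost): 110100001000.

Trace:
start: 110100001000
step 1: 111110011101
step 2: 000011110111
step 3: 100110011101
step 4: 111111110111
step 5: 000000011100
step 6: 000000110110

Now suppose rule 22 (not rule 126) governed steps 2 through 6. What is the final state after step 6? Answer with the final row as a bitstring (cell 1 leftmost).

011100001110

(re-executing steps 2..6 under rule 22; state before step 2: 111110011101)
step 2: 000001100000
step 3: 000010010000
step 4: 000111111000
step 5: 001000000100
step 6: 011100001110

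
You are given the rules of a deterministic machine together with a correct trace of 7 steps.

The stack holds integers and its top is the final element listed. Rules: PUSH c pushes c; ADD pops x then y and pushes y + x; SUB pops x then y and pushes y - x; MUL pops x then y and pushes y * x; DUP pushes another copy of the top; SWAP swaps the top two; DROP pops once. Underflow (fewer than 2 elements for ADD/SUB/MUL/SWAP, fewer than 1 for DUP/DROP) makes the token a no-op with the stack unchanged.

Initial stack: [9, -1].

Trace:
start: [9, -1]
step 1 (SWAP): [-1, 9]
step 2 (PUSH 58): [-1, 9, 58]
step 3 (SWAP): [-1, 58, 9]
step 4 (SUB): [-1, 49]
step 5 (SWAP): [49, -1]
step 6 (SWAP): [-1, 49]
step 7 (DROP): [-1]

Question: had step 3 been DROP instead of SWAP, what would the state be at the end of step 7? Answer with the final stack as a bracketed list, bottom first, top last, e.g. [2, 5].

[]

(re-executing from step 3 with the substitution; state before step 3: [-1, 9, 58])
step 3 (DROP): [-1, 9]
step 4 (SUB): [-10]
step 5 (SWAP): [-10]
step 6 (SWAP): [-10]
step 7 (DROP): []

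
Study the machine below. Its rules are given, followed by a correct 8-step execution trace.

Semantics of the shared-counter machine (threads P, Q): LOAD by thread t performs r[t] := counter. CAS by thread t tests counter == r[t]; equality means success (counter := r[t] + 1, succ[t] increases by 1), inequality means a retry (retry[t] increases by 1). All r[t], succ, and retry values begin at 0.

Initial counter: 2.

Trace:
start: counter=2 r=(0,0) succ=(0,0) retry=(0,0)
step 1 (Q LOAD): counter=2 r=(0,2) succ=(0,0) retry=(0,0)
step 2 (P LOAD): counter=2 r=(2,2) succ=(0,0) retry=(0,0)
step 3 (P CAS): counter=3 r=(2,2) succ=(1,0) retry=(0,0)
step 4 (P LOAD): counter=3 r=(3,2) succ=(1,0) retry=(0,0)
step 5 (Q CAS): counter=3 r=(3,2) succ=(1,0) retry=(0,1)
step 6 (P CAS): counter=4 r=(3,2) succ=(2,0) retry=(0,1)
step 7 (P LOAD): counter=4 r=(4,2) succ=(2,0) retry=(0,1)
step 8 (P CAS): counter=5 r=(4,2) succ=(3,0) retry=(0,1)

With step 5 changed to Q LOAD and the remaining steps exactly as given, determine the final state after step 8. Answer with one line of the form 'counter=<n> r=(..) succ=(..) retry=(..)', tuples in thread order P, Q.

(re-executing from step 5 with the substitution; state before step 5: counter=3 r=(3,2) succ=(1,0) retry=(0,0))
step 5 (Q LOAD): counter=3 r=(3,3) succ=(1,0) retry=(0,0)
step 6 (P CAS): counter=4 r=(3,3) succ=(2,0) retry=(0,0)
step 7 (P LOAD): counter=4 r=(4,3) succ=(2,0) retry=(0,0)
step 8 (P CAS): counter=5 r=(4,3) succ=(3,0) retry=(0,0)

counter=5 r=(4,3) succ=(3,0) retry=(0,0)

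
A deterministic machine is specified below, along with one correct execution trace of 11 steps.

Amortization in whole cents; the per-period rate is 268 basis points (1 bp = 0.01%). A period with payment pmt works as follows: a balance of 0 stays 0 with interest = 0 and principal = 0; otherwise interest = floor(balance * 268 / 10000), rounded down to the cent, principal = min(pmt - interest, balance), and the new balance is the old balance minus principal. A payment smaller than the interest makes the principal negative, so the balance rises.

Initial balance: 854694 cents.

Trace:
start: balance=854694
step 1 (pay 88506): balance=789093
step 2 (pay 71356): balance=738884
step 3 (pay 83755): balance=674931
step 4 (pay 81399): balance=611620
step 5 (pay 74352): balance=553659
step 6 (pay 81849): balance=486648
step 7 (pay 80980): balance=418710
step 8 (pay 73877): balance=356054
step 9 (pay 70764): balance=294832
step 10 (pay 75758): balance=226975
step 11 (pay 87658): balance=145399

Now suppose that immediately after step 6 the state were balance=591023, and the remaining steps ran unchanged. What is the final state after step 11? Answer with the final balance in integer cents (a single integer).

state after step 6 := balance=591023
step 7 (pay 80980): balance=525882
step 8 (pay 73877): balance=466098
step 9 (pay 70764): balance=407825
step 10 (pay 75758): balance=342996
step 11 (pay 87658): balance=264530

264530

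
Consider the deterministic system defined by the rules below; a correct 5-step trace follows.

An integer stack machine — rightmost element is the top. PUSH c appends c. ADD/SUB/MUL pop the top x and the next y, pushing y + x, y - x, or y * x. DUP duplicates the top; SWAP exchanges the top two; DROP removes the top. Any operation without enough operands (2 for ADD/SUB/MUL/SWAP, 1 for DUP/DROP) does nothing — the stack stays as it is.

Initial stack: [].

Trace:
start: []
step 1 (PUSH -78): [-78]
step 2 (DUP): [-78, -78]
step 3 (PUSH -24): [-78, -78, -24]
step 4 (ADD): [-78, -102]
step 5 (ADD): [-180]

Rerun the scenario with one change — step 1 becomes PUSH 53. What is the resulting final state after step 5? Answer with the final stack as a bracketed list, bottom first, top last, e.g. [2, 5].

[82]

(re-executing from step 1 with the substitution; state before step 1: [])
step 1 (PUSH 53): [53]
step 2 (DUP): [53, 53]
step 3 (PUSH -24): [53, 53, -24]
step 4 (ADD): [53, 29]
step 5 (ADD): [82]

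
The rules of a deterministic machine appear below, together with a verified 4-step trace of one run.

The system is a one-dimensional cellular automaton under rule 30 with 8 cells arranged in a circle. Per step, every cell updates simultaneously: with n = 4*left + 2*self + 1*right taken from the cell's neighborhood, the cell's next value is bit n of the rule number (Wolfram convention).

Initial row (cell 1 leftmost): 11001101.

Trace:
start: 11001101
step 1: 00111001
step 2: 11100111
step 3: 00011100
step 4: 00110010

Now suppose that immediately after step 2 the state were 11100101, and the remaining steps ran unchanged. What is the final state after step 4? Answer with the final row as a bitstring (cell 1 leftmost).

state after step 2 := 11100101
step 3: 00011101
step 4: 10110001

10110001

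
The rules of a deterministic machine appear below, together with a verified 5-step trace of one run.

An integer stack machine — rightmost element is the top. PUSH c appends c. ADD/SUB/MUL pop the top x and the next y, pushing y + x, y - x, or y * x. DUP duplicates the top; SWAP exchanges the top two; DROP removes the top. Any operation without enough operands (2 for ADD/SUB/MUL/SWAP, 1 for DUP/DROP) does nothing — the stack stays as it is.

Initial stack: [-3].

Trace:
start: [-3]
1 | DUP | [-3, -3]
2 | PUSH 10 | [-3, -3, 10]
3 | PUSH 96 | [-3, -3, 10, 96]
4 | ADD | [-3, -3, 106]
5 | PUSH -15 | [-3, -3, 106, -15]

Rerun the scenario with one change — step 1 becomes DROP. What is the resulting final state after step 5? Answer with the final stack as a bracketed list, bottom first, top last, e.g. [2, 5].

[106, -15]

(re-executing from step 1 with the substitution; state before step 1: [-3])
1 | DROP | []
2 | PUSH 10 | [10]
3 | PUSH 96 | [10, 96]
4 | ADD | [106]
5 | PUSH -15 | [106, -15]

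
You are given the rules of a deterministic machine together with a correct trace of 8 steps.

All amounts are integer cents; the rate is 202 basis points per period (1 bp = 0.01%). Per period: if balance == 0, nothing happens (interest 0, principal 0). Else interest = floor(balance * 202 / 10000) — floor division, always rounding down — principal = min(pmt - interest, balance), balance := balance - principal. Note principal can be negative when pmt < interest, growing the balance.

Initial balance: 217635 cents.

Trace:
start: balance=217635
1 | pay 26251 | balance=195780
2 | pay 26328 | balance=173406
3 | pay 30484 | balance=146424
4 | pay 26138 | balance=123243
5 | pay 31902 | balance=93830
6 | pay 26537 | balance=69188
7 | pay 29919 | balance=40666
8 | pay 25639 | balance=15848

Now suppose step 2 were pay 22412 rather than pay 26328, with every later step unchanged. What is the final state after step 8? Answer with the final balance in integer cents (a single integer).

20263

(re-executing from step 2 with the substitution; state before step 2: balance=195780)
2 | pay 22412 | balance=177322
3 | pay 30484 | balance=150419
4 | pay 26138 | balance=127319
5 | pay 31902 | balance=97988
6 | pay 26537 | balance=73430
7 | pay 29919 | balance=44994
8 | pay 25639 | balance=20263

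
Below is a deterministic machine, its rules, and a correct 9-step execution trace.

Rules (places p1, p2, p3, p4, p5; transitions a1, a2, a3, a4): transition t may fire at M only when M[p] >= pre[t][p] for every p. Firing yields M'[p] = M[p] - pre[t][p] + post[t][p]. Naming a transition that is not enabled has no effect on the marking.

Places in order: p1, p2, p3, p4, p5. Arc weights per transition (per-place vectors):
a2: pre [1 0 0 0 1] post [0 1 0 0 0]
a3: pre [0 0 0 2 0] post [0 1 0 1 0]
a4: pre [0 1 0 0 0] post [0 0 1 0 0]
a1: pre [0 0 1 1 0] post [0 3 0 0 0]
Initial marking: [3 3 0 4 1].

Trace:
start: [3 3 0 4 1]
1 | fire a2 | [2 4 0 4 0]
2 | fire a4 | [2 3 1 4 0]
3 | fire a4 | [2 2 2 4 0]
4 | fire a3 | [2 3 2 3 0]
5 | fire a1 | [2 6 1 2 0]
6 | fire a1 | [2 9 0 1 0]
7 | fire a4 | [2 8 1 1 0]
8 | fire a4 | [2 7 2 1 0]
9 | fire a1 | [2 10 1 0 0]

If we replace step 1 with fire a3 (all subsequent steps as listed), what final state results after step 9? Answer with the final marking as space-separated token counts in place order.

3 7 2 0 1

(re-executing from step 1 with the substitution; state before step 1: [3 3 0 4 1])
1 | fire a3 | [3 4 0 3 1]
2 | fire a4 | [3 3 1 3 1]
3 | fire a4 | [3 2 2 3 1]
4 | fire a3 | [3 3 2 2 1]
5 | fire a1 | [3 6 1 1 1]
6 | fire a1 | [3 9 0 0 1]
7 | fire a4 | [3 8 1 0 1]
8 | fire a4 | [3 7 2 0 1]
9 | fire a1 | [3 7 2 0 1]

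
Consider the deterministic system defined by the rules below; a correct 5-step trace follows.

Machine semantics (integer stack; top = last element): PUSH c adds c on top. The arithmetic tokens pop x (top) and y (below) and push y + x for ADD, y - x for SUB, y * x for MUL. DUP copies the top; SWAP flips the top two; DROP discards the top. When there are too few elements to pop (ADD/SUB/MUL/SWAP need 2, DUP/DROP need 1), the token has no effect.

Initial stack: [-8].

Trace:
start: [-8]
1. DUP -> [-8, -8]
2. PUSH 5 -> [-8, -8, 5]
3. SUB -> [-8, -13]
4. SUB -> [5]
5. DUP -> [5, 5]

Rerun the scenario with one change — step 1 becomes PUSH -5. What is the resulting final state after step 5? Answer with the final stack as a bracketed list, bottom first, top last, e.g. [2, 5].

(re-executing from step 1 with the substitution; state before step 1: [-8])
1. PUSH -5 -> [-8, -5]
2. PUSH 5 -> [-8, -5, 5]
3. SUB -> [-8, -10]
4. SUB -> [2]
5. DUP -> [2, 2]

[2, 2]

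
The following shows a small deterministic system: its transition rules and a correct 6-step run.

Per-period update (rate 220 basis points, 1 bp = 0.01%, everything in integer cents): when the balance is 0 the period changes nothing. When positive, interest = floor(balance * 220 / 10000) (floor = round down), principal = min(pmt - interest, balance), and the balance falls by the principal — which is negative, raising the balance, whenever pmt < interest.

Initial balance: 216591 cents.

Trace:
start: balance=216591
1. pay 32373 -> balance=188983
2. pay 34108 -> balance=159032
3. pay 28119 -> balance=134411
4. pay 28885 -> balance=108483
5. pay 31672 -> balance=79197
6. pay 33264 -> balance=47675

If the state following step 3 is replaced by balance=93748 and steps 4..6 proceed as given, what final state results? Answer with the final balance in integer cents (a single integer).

4268

state after step 3 := balance=93748
4. pay 28885 -> balance=66925
5. pay 31672 -> balance=36725
6. pay 33264 -> balance=4268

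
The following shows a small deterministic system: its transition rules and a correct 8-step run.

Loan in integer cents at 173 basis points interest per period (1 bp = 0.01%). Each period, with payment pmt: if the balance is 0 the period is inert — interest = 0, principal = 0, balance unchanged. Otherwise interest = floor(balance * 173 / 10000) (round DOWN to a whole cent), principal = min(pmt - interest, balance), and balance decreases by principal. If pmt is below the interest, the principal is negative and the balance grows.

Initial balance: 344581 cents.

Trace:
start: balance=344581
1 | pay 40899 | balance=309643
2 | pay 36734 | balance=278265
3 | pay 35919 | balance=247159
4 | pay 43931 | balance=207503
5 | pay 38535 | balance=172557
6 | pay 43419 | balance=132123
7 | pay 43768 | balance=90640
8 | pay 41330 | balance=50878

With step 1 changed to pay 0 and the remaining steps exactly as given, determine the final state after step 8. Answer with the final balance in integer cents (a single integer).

96996

(re-executing from step 1 with the substitution; state before step 1: balance=344581)
1 | pay 0 | balance=350542
2 | pay 36734 | balance=319872
3 | pay 35919 | balance=289486
4 | pay 43931 | balance=250563
5 | pay 38535 | balance=216362
6 | pay 43419 | balance=176686
7 | pay 43768 | balance=135974
8 | pay 41330 | balance=96996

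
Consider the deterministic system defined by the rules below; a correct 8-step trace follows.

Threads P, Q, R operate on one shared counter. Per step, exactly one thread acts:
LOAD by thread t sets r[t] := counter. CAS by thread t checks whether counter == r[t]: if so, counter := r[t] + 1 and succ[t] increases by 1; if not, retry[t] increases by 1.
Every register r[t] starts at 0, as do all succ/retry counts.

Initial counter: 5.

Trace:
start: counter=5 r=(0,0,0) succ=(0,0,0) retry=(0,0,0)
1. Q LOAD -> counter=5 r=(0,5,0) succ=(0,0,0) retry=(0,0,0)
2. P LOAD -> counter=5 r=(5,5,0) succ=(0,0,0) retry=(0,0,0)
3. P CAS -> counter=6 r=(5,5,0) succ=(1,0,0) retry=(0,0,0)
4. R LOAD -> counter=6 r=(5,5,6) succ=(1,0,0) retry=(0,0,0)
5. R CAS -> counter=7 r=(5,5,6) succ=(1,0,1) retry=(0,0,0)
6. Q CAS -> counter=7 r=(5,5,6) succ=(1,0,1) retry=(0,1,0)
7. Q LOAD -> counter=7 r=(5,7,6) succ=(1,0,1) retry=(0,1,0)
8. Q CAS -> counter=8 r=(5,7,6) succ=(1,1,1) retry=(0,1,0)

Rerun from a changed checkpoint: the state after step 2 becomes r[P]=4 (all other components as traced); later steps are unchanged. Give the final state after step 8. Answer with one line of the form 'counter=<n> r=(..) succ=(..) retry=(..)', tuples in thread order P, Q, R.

state after step 2 := counter=5 r=(4,5,0) succ=(0,0,0) retry=(0,0,0)
3. P CAS -> counter=5 r=(4,5,0) succ=(0,0,0) retry=(1,0,0)
4. R LOAD -> counter=5 r=(4,5,5) succ=(0,0,0) retry=(1,0,0)
5. R CAS -> counter=6 r=(4,5,5) succ=(0,0,1) retry=(1,0,0)
6. Q CAS -> counter=6 r=(4,5,5) succ=(0,0,1) retry=(1,1,0)
7. Q LOAD -> counter=6 r=(4,6,5) succ=(0,0,1) retry=(1,1,0)
8. Q CAS -> counter=7 r=(4,6,5) succ=(0,1,1) retry=(1,1,0)

counter=7 r=(4,6,5) succ=(0,1,1) retry=(1,1,0)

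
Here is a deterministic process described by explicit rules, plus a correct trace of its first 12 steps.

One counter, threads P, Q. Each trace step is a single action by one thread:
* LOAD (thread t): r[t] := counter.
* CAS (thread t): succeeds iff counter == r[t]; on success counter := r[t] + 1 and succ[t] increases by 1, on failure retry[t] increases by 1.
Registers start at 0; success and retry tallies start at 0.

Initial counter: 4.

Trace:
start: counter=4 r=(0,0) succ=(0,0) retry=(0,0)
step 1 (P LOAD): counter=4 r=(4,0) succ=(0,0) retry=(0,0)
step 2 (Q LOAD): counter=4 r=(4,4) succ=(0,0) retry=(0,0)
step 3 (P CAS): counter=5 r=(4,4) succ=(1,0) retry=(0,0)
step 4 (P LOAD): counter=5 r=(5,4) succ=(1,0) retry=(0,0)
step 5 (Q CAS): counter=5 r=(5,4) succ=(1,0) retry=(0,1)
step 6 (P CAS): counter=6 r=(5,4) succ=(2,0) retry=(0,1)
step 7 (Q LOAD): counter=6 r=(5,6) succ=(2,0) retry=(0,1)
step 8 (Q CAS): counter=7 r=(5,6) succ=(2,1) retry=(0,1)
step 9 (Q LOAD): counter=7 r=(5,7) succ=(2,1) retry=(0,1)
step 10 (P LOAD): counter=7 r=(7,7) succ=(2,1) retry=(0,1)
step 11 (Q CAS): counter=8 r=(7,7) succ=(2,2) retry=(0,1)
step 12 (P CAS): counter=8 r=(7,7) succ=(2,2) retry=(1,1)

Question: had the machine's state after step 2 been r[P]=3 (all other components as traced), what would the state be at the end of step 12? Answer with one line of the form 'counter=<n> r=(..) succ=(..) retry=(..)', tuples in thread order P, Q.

state after step 2 := counter=4 r=(3,4) succ=(0,0) retry=(0,0)
step 3 (P CAS): counter=4 r=(3,4) succ=(0,0) retry=(1,0)
step 4 (P LOAD): counter=4 r=(4,4) succ=(0,0) retry=(1,0)
step 5 (Q CAS): counter=5 r=(4,4) succ=(0,1) retry=(1,0)
step 6 (P CAS): counter=5 r=(4,4) succ=(0,1) retry=(2,0)
step 7 (Q LOAD): counter=5 r=(4,5) succ=(0,1) retry=(2,0)
step 8 (Q CAS): counter=6 r=(4,5) succ=(0,2) retry=(2,0)
step 9 (Q LOAD): counter=6 r=(4,6) succ=(0,2) retry=(2,0)
step 10 (P LOAD): counter=6 r=(6,6) succ=(0,2) retry=(2,0)
step 11 (Q CAS): counter=7 r=(6,6) succ=(0,3) retry=(2,0)
step 12 (P CAS): counter=7 r=(6,6) succ=(0,3) retry=(3,0)

counter=7 r=(6,6) succ=(0,3) retry=(3,0)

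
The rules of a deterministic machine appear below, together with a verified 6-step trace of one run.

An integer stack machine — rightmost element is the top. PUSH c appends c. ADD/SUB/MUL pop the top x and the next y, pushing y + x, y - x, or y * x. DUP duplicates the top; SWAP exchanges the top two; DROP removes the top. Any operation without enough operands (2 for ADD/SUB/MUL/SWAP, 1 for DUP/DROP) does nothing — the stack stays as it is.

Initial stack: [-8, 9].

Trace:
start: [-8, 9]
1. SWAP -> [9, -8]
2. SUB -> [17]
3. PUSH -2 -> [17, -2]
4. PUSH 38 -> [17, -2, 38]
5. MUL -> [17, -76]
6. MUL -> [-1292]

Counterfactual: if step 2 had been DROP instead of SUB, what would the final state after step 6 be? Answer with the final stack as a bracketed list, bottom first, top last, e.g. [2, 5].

(re-executing from step 2 with the substitution; state before step 2: [9, -8])
2. DROP -> [9]
3. PUSH -2 -> [9, -2]
4. PUSH 38 -> [9, -2, 38]
5. MUL -> [9, -76]
6. MUL -> [-684]

[-684]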